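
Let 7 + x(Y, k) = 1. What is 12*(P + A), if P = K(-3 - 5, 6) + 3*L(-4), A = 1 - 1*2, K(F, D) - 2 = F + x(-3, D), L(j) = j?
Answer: -300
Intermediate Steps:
x(Y, k) = -6 (x(Y, k) = -7 + 1 = -6)
K(F, D) = -4 + F (K(F, D) = 2 + (F - 6) = 2 + (-6 + F) = -4 + F)
A = -1 (A = 1 - 2 = -1)
P = -24 (P = (-4 + (-3 - 5)) + 3*(-4) = (-4 - 8) - 12 = -12 - 12 = -24)
12*(P + A) = 12*(-24 - 1) = 12*(-25) = -300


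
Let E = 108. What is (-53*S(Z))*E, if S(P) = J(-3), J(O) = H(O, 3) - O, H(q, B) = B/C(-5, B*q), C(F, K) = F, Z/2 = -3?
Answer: -68688/5 ≈ -13738.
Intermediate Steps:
Z = -6 (Z = 2*(-3) = -6)
H(q, B) = -B/5 (H(q, B) = B/(-5) = B*(-1/5) = -B/5)
J(O) = -3/5 - O (J(O) = -1/5*3 - O = -3/5 - O)
S(P) = 12/5 (S(P) = -3/5 - 1*(-3) = -3/5 + 3 = 12/5)
(-53*S(Z))*E = -53*12/5*108 = -636/5*108 = -68688/5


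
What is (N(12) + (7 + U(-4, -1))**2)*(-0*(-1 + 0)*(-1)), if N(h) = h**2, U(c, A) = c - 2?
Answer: 0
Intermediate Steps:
U(c, A) = -2 + c
(N(12) + (7 + U(-4, -1))**2)*(-0*(-1 + 0)*(-1)) = (12**2 + (7 + (-2 - 4))**2)*(-0*(-1 + 0)*(-1)) = (144 + (7 - 6)**2)*(-0*(-1)*(-1)) = (144 + 1**2)*(-4*0*(-1)) = (144 + 1)*(0*(-1)) = 145*0 = 0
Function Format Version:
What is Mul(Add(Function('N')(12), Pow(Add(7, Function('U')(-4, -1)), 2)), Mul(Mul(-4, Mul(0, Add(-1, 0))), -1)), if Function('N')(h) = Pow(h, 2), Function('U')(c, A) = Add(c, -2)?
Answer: 0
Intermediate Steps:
Function('U')(c, A) = Add(-2, c)
Mul(Add(Function('N')(12), Pow(Add(7, Function('U')(-4, -1)), 2)), Mul(Mul(-4, Mul(0, Add(-1, 0))), -1)) = Mul(Add(Pow(12, 2), Pow(Add(7, Add(-2, -4)), 2)), Mul(Mul(-4, Mul(0, Add(-1, 0))), -1)) = Mul(Add(144, Pow(Add(7, -6), 2)), Mul(Mul(-4, Mul(0, -1)), -1)) = Mul(Add(144, Pow(1, 2)), Mul(Mul(-4, 0), -1)) = Mul(Add(144, 1), Mul(0, -1)) = Mul(145, 0) = 0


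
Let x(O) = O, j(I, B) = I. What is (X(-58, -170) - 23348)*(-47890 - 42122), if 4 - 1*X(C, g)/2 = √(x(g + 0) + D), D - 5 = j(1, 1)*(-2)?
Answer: 2100880080 + 180024*I*√167 ≈ 2.1009e+9 + 2.3264e+6*I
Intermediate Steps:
D = 3 (D = 5 + 1*(-2) = 5 - 2 = 3)
X(C, g) = 8 - 2*√(3 + g) (X(C, g) = 8 - 2*√((g + 0) + 3) = 8 - 2*√(g + 3) = 8 - 2*√(3 + g))
(X(-58, -170) - 23348)*(-47890 - 42122) = ((8 - 2*√(3 - 170)) - 23348)*(-47890 - 42122) = ((8 - 2*I*√167) - 23348)*(-90012) = (-23340 - 2*I*√167)*(-90012) = 2100880080 + 180024*I*√167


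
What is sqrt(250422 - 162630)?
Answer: 4*sqrt(5487) ≈ 296.30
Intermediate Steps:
sqrt(250422 - 162630) = sqrt(87792) = 4*sqrt(5487)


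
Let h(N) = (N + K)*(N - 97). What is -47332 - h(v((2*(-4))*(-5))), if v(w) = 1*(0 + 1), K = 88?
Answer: -38788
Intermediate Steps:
v(w) = 1 (v(w) = 1*1 = 1)
h(N) = (-97 + N)*(88 + N) (h(N) = (N + 88)*(N - 97) = (88 + N)*(-97 + N) = (-97 + N)*(88 + N))
-47332 - h(v((2*(-4))*(-5))) = -47332 - (-8536 + 1² - 9*1) = -47332 - (-8536 + 1 - 9) = -47332 - 1*(-8544) = -47332 + 8544 = -38788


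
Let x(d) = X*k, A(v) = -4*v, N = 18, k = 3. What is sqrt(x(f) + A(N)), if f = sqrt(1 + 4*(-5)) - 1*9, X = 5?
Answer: I*sqrt(57) ≈ 7.5498*I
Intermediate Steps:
f = -9 + I*sqrt(19) (f = sqrt(1 - 20) - 9 = sqrt(-19) - 9 = I*sqrt(19) - 9 = -9 + I*sqrt(19) ≈ -9.0 + 4.3589*I)
x(d) = 15 (x(d) = 5*3 = 15)
sqrt(x(f) + A(N)) = sqrt(15 - 4*18) = sqrt(15 - 72) = sqrt(-57) = I*sqrt(57)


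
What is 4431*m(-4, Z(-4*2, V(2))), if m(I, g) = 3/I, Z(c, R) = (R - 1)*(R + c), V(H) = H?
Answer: -13293/4 ≈ -3323.3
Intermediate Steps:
Z(c, R) = (-1 + R)*(R + c)
4431*m(-4, Z(-4*2, V(2))) = 4431*(3/(-4)) = 4431*(3*(-¼)) = 4431*(-¾) = -13293/4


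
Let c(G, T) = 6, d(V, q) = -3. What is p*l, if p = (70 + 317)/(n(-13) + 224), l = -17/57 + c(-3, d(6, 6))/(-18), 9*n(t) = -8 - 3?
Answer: -41796/38095 ≈ -1.0972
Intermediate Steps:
n(t) = -11/9 (n(t) = (-8 - 3)/9 = (⅑)*(-11) = -11/9)
l = -12/19 (l = -17/57 + 6/(-18) = -17*1/57 + 6*(-1/18) = -17/57 - ⅓ = -12/19 ≈ -0.63158)
p = 3483/2005 (p = (70 + 317)/(-11/9 + 224) = 387/(2005/9) = 387*(9/2005) = 3483/2005 ≈ 1.7372)
p*l = (3483/2005)*(-12/19) = -41796/38095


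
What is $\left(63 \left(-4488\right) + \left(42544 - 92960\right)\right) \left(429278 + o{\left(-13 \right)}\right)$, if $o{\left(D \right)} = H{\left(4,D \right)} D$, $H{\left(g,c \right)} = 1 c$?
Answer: $-143074562520$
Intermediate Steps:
$H{\left(g,c \right)} = c$
$o{\left(D \right)} = D^{2}$ ($o{\left(D \right)} = D D = D^{2}$)
$\left(63 \left(-4488\right) + \left(42544 - 92960\right)\right) \left(429278 + o{\left(-13 \right)}\right) = \left(63 \left(-4488\right) + \left(42544 - 92960\right)\right) \left(429278 + \left(-13\right)^{2}\right) = \left(-282744 - 50416\right) \left(429278 + 169\right) = \left(-333160\right) 429447 = -143074562520$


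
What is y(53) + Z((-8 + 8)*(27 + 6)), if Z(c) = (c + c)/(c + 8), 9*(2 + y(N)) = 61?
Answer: 43/9 ≈ 4.7778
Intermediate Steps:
y(N) = 43/9 (y(N) = -2 + (⅑)*61 = -2 + 61/9 = 43/9)
Z(c) = 2*c/(8 + c) (Z(c) = (2*c)/(8 + c) = 2*c/(8 + c))
y(53) + Z((-8 + 8)*(27 + 6)) = 43/9 + 2*((-8 + 8)*(27 + 6))/(8 + (-8 + 8)*(27 + 6)) = 43/9 + 2*(0*33)/(8 + 0*33) = 43/9 + 2*0/(8 + 0) = 43/9 + 2*0/8 = 43/9 + 2*0*(⅛) = 43/9 + 0 = 43/9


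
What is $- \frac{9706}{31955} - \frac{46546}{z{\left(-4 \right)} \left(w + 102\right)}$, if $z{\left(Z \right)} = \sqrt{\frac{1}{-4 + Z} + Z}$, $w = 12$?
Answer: $- \frac{9706}{31955} + \frac{46546 i \sqrt{66}}{1881} \approx -0.30374 + 201.03 i$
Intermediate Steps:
$z{\left(Z \right)} = \sqrt{Z + \frac{1}{-4 + Z}}$
$- \frac{9706}{31955} - \frac{46546}{z{\left(-4 \right)} \left(w + 102\right)} = - \frac{9706}{31955} - \frac{46546}{\sqrt{\frac{1 - 4 \left(-4 - 4\right)}{-4 - 4}} \left(12 + 102\right)} = \left(-9706\right) \frac{1}{31955} - \frac{46546}{\sqrt{\frac{1 - -32}{-8}} \cdot 114} = - \frac{9706}{31955} - \frac{46546}{\sqrt{- \frac{1 + 32}{8}} \cdot 114} = - \frac{9706}{31955} - \frac{46546}{\sqrt{\left(- \frac{1}{8}\right) 33} \cdot 114} = - \frac{9706}{31955} - \frac{46546}{\sqrt{- \frac{33}{8}} \cdot 114} = - \frac{9706}{31955} - \frac{46546}{\frac{i \sqrt{66}}{4} \cdot 114} = - \frac{9706}{31955} - \frac{46546}{\frac{57}{2} i \sqrt{66}} = - \frac{9706}{31955} - 46546 \left(- \frac{i \sqrt{66}}{1881}\right) = - \frac{9706}{31955} + \frac{46546 i \sqrt{66}}{1881}$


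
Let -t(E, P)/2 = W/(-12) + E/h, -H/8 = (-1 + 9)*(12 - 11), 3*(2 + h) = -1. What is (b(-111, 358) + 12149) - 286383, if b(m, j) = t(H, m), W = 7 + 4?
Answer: -11520055/42 ≈ -2.7429e+5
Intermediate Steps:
h = -7/3 (h = -2 + (⅓)*(-1) = -2 - ⅓ = -7/3 ≈ -2.3333)
H = -64 (H = -8*(-1 + 9)*(12 - 11) = -64 ≈ -64.000)
W = 11
t(E, P) = 11/6 + 6*E/7 (t(E, P) = -2*(11/(-12) + E/(-7/3)) = -2*(11*(-1/12) + E*(-3/7)) = -2*(-11/12 - 3*E/7) = 11/6 + 6*E/7)
b(m, j) = -2227/42 (b(m, j) = 11/6 + (6/7)*(-64) = 11/6 - 384/7 = -2227/42)
(b(-111, 358) + 12149) - 286383 = (-2227/42 + 12149) - 286383 = 508031/42 - 286383 = -11520055/42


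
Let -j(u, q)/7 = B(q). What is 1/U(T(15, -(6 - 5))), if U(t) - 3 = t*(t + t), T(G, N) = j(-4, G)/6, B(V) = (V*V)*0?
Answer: ⅓ ≈ 0.33333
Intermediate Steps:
B(V) = 0 (B(V) = V²*0 = 0)
j(u, q) = 0 (j(u, q) = -7*0 = 0)
T(G, N) = 0 (T(G, N) = 0/6 = 0*(⅙) = 0)
U(t) = 3 + 2*t² (U(t) = 3 + t*(t + t) = 3 + t*(2*t) = 3 + 2*t²)
1/U(T(15, -(6 - 5))) = 1/(3 + 2*0²) = 1/(3 + 2*0) = 1/(3 + 0) = 1/3 = ⅓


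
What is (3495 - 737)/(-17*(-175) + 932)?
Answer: 2758/3907 ≈ 0.70591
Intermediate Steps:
(3495 - 737)/(-17*(-175) + 932) = 2758/(2975 + 932) = 2758/3907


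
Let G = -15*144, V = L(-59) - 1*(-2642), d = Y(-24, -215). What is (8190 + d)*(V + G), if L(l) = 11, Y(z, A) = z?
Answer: 4025838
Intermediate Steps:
d = -24
V = 2653 (V = 11 - 1*(-2642) = 11 + 2642 = 2653)
G = -2160
(8190 + d)*(V + G) = (8190 - 24)*(2653 - 2160) = 8166*493 = 4025838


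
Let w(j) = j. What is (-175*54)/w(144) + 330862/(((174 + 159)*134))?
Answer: -10389827/178488 ≈ -58.210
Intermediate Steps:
(-175*54)/w(144) + 330862/(((174 + 159)*134)) = -175*54/144 + 330862/(((174 + 159)*134)) = -9450*1/144 + 330862/((333*134)) = -525/8 + 330862/44622 = -525/8 + 330862*(1/44622) = -525/8 + 165431/22311 = -10389827/178488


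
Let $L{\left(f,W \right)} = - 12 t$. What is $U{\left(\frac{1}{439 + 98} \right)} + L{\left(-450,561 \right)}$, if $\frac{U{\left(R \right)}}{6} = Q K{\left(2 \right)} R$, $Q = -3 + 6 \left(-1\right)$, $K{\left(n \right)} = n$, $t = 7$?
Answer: $- \frac{15072}{179} \approx -84.201$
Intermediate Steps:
$Q = -9$ ($Q = -3 - 6 = -9$)
$L{\left(f,W \right)} = -84$ ($L{\left(f,W \right)} = \left(-12\right) 7 = -84$)
$U{\left(R \right)} = - 108 R$ ($U{\left(R \right)} = 6 \left(-9\right) 2 R = 6 \left(- 18 R\right) = - 108 R$)
$U{\left(\frac{1}{439 + 98} \right)} + L{\left(-450,561 \right)} = - \frac{108}{439 + 98} - 84 = - \frac{108}{537} - 84 = \left(-108\right) \frac{1}{537} - 84 = - \frac{36}{179} - 84 = - \frac{15072}{179}$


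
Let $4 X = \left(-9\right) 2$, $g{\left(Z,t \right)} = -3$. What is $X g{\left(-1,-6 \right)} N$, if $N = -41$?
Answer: $- \frac{1107}{2} \approx -553.5$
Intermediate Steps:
$X = - \frac{9}{2}$ ($X = \frac{\left(-9\right) 2}{4} = \frac{1}{4} \left(-18\right) = - \frac{9}{2} \approx -4.5$)
$X g{\left(-1,-6 \right)} N = \left(- \frac{9}{2}\right) \left(-3\right) \left(-41\right) = \frac{27}{2} \left(-41\right) = - \frac{1107}{2}$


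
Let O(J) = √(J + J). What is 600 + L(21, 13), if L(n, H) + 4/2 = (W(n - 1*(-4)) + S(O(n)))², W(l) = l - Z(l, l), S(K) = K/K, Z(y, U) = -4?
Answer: 1498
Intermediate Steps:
O(J) = √2*√J (O(J) = √(2*J) = √2*√J)
S(K) = 1
W(l) = 4 + l (W(l) = l - 1*(-4) = l + 4 = 4 + l)
L(n, H) = -2 + (9 + n)² (L(n, H) = -2 + ((4 + (n - 1*(-4))) + 1)² = -2 + ((4 + (n + 4)) + 1)² = -2 + ((4 + (4 + n)) + 1)² = -2 + ((8 + n) + 1)² = -2 + (9 + n)²)
600 + L(21, 13) = 600 + (-2 + (9 + 21)²) = 600 + (-2 + 30²) = 600 + (-2 + 900) = 600 + 898 = 1498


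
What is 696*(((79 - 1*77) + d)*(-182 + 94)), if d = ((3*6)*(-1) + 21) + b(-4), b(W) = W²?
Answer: -1286208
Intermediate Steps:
d = 19 (d = ((3*6)*(-1) + 21) + (-4)² = (18*(-1) + 21) + 16 = (-18 + 21) + 16 = 3 + 16 = 19)
696*(((79 - 1*77) + d)*(-182 + 94)) = 696*(((79 - 1*77) + 19)*(-182 + 94)) = 696*(((79 - 77) + 19)*(-88)) = 696*((2 + 19)*(-88)) = 696*(21*(-88)) = 696*(-1848) = -1286208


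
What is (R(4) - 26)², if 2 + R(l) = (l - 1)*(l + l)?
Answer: 16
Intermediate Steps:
R(l) = -2 + 2*l*(-1 + l) (R(l) = -2 + (l - 1)*(l + l) = -2 + (-1 + l)*(2*l) = -2 + 2*l*(-1 + l))
(R(4) - 26)² = ((-2 - 2*4 + 2*4²) - 26)² = ((-2 - 8 + 2*16) - 26)² = ((-2 - 8 + 32) - 26)² = (22 - 26)² = (-4)² = 16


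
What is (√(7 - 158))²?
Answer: -151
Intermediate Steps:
(√(7 - 158))² = (√(-151))² = (I*√151)² = -151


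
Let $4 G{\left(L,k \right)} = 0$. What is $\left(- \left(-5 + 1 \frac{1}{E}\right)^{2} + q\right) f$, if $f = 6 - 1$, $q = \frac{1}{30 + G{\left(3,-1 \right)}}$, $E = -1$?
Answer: $- \frac{1079}{6} \approx -179.83$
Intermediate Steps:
$G{\left(L,k \right)} = 0$ ($G{\left(L,k \right)} = \frac{1}{4} \cdot 0 = 0$)
$q = \frac{1}{30}$ ($q = \frac{1}{30 + 0} = \frac{1}{30} \approx 0.033333$)
$f = 5$
$\left(- \left(-5 + 1 \frac{1}{E}\right)^{2} + q\right) f = \left(- \left(-5 + 1 \frac{1}{-1}\right)^{2} + \frac{1}{30}\right) 5 = \left(- \left(-5 + 1 \left(-1\right)\right)^{2} + \frac{1}{30}\right) 5 = \left(- \left(-5 - 1\right)^{2} + \frac{1}{30}\right) 5 = \left(- \left(-6\right)^{2} + \frac{1}{30}\right) 5 = \left(\left(-1\right) 36 + \frac{1}{30}\right) 5 = \left(-36 + \frac{1}{30}\right) 5 = \left(- \frac{1079}{30}\right) 5 = - \frac{1079}{6}$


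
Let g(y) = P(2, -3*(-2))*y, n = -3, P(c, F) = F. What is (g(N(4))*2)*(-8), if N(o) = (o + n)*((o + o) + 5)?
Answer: -1248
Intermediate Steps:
N(o) = (-3 + o)*(5 + 2*o) (N(o) = (o - 3)*((o + o) + 5) = (-3 + o)*(2*o + 5) = (-3 + o)*(5 + 2*o))
g(y) = 6*y (g(y) = (-3*(-2))*y = 6*y)
(g(N(4))*2)*(-8) = ((6*(-15 - 1*4 + 2*4²))*2)*(-8) = ((6*(-15 - 4 + 2*16))*2)*(-8) = ((6*(-15 - 4 + 32))*2)*(-8) = ((6*13)*2)*(-8) = (78*2)*(-8) = 156*(-8) = -1248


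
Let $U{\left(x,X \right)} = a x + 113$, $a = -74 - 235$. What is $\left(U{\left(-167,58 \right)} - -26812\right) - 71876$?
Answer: $6652$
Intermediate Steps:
$a = -309$
$U{\left(x,X \right)} = 113 - 309 x$ ($U{\left(x,X \right)} = - 309 x + 113 = 113 - 309 x$)
$\left(U{\left(-167,58 \right)} - -26812\right) - 71876 = \left(\left(113 - -51603\right) - -26812\right) - 71876 = \left(\left(113 + 51603\right) + 26812\right) - 71876 = \left(51716 + 26812\right) - 71876 = 78528 - 71876 = 6652$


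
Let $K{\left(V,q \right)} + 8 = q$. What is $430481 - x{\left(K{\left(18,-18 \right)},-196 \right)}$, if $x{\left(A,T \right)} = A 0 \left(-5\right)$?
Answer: $430481$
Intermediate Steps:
$K{\left(V,q \right)} = -8 + q$
$x{\left(A,T \right)} = 0$ ($x{\left(A,T \right)} = 0 \left(-5\right) = 0$)
$430481 - x{\left(K{\left(18,-18 \right)},-196 \right)} = 430481 - 0 = 430481 + 0 = 430481$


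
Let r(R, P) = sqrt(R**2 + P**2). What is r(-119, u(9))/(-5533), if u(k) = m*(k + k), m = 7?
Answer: -7*sqrt(613)/5533 ≈ -0.031323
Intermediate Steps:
u(k) = 14*k (u(k) = 7*(k + k) = 7*(2*k) = 14*k)
r(R, P) = sqrt(P**2 + R**2)
r(-119, u(9))/(-5533) = sqrt((14*9)**2 + (-119)**2)/(-5533) = sqrt(126**2 + 14161)*(-1/5533) = sqrt(15876 + 14161)*(-1/5533) = sqrt(30037)*(-1/5533) = (7*sqrt(613))*(-1/5533) = -7*sqrt(613)/5533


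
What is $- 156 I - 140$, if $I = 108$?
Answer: $-16988$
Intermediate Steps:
$- 156 I - 140 = \left(-156\right) 108 - 140 = -16848 - 140 = -16988$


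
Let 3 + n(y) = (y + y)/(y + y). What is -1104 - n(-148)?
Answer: -1102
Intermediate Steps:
n(y) = -2 (n(y) = -3 + (y + y)/(y + y) = -3 + (2*y)/((2*y)) = -3 + (2*y)*(1/(2*y)) = -3 + 1 = -2)
-1104 - n(-148) = -1104 - 1*(-2) = -1104 + 2 = -1102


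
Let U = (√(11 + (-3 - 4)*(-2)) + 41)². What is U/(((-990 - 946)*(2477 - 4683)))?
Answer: 529/1067704 ≈ 0.00049546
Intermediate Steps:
U = 2116 (U = (√(11 - 7*(-2)) + 41)² = (√(11 + 14) + 41)² = (√25 + 41)² = (5 + 41)² = 46² = 2116)
U/(((-990 - 946)*(2477 - 4683))) = 2116/(((-990 - 946)*(2477 - 4683))) = 2116/((-1936*(-2206))) = 2116/4270816 = 2116*(1/4270816) = 529/1067704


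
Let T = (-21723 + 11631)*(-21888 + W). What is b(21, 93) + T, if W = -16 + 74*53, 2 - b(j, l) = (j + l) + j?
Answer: 181474211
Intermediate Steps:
b(j, l) = 2 - l - 2*j (b(j, l) = 2 - ((j + l) + j) = 2 - (l + 2*j) = 2 + (-l - 2*j) = 2 - l - 2*j)
W = 3906 (W = -16 + 3922 = 3906)
T = 181474344 (T = (-21723 + 11631)*(-21888 + 3906) = -10092*(-17982) = 181474344)
b(21, 93) + T = (2 - 1*93 - 2*21) + 181474344 = (2 - 93 - 42) + 181474344 = -133 + 181474344 = 181474211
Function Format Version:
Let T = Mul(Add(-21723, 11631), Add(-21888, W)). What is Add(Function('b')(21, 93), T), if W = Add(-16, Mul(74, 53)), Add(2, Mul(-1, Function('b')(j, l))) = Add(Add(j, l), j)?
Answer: 181474211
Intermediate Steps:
Function('b')(j, l) = Add(2, Mul(-1, l), Mul(-2, j)) (Function('b')(j, l) = Add(2, Mul(-1, Add(Add(j, l), j))) = Add(2, Mul(-1, Add(l, Mul(2, j)))) = Add(2, Add(Mul(-1, l), Mul(-2, j))) = Add(2, Mul(-1, l), Mul(-2, j)))
W = 3906 (W = Add(-16, 3922) = 3906)
T = 181474344 (T = Mul(Add(-21723, 11631), Add(-21888, 3906)) = Mul(-10092, -17982) = 181474344)
Add(Function('b')(21, 93), T) = Add(Add(2, Mul(-1, 93), Mul(-2, 21)), 181474344) = Add(Add(2, -93, -42), 181474344) = Add(-133, 181474344) = 181474211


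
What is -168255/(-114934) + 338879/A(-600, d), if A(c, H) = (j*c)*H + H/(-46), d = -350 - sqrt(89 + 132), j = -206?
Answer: 116348741611484255/79905491276147014 + 15588434*sqrt(221)/695229360121 ≈ 1.4564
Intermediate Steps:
d = -350 - sqrt(221) ≈ -364.87
A(c, H) = -H/46 - 206*H*c (A(c, H) = (-206*c)*H + H/(-46) = -206*H*c + H*(-1/46) = -206*H*c - H/46 = -H/46 - 206*H*c)
-168255/(-114934) + 338879/A(-600, d) = -168255/(-114934) + 338879/(((-350 - sqrt(221))*(-1 - 9476*(-600))/46)) = -168255*(-1/114934) + 338879/(((-350 - sqrt(221))*(-1 + 5685600)/46)) = 168255/114934 + 338879/(((1/46)*(-350 - sqrt(221))*5685599)) = 168255/114934 + 338879/(-994979825/23 - 5685599*sqrt(221)/46)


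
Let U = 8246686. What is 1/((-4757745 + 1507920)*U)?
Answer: -1/26800286329950 ≈ -3.7313e-14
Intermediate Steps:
1/((-4757745 + 1507920)*U) = 1/((-4757745 + 1507920)*8246686) = (1/8246686)/(-3249825) = -1/3249825*1/8246686 = -1/26800286329950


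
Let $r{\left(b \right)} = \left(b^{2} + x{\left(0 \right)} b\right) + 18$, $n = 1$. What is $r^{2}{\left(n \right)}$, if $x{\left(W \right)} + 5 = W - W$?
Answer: $196$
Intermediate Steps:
$x{\left(W \right)} = -5$ ($x{\left(W \right)} = -5 + \left(W - W\right) = -5 + 0 = -5$)
$r{\left(b \right)} = 18 + b^{2} - 5 b$ ($r{\left(b \right)} = \left(b^{2} - 5 b\right) + 18 = 18 + b^{2} - 5 b$)
$r^{2}{\left(n \right)} = \left(18 + 1^{2} - 5\right)^{2} = \left(18 + 1 - 5\right)^{2} = 14^{2} = 196$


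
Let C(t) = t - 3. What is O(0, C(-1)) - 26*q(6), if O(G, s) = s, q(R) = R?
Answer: -160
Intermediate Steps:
C(t) = -3 + t
O(0, C(-1)) - 26*q(6) = (-3 - 1) - 26*6 = -4 - 156 = -160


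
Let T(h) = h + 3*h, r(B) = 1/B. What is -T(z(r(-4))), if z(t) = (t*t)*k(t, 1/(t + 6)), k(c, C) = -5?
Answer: 5/4 ≈ 1.2500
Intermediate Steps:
z(t) = -5*t² (z(t) = (t*t)*(-5) = t²*(-5) = -5*t²)
T(h) = 4*h
-T(z(r(-4))) = -4*(-5*(1/(-4))²) = -4*(-5*(-¼)²) = -4*(-5*1/16) = -4*(-5)/16 = -1*(-5/4) = 5/4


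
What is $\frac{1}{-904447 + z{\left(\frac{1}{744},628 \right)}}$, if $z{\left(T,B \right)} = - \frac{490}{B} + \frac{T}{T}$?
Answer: $- \frac{314}{283996289} \approx -1.1056 \cdot 10^{-6}$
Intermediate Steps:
$z{\left(T,B \right)} = 1 - \frac{490}{B}$ ($z{\left(T,B \right)} = - \frac{490}{B} + 1 = 1 - \frac{490}{B}$)
$\frac{1}{-904447 + z{\left(\frac{1}{744},628 \right)}} = \frac{1}{-904447 + \frac{-490 + 628}{628}} = \frac{1}{-904447 + \frac{1}{628} \cdot 138} = \frac{1}{-904447 + \frac{69}{314}} = \frac{1}{- \frac{283996289}{314}} = - \frac{314}{283996289}$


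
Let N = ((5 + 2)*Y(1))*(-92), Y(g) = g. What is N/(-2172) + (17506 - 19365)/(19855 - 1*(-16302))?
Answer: 437440/1784841 ≈ 0.24509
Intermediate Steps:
N = -644 (N = ((5 + 2)*1)*(-92) = (7*1)*(-92) = 7*(-92) = -644)
N/(-2172) + (17506 - 19365)/(19855 - 1*(-16302)) = -644/(-2172) + (17506 - 19365)/(19855 - 1*(-16302)) = -644*(-1/2172) - 1859/(19855 + 16302) = 161/543 - 1859/36157 = 161/543 - 1859*1/36157 = 161/543 - 169/3287 = 437440/1784841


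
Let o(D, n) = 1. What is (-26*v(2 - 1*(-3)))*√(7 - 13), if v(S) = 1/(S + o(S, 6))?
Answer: -13*I*√6/3 ≈ -10.614*I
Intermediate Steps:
v(S) = 1/(1 + S) (v(S) = 1/(S + 1) = 1/(1 + S))
(-26*v(2 - 1*(-3)))*√(7 - 13) = (-26/(1 + (2 - 1*(-3))))*√(7 - 13) = (-26/(1 + (2 + 3)))*√(-6) = (-26/(1 + 5))*(I*√6) = (-26/6)*(I*√6) = (-26*⅙)*(I*√6) = -13*I*√6/3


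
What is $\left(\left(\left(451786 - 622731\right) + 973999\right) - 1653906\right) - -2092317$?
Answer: $1241465$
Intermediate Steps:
$\left(\left(\left(451786 - 622731\right) + 973999\right) - 1653906\right) - -2092317 = \left(\left(-170945 + 973999\right) - 1653906\right) + 2092317 = \left(803054 - 1653906\right) + 2092317 = -850852 + 2092317 = 1241465$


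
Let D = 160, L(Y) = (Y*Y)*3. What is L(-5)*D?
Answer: 12000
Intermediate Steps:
L(Y) = 3*Y² (L(Y) = Y²*3 = 3*Y²)
L(-5)*D = (3*(-5)²)*160 = (3*25)*160 = 75*160 = 12000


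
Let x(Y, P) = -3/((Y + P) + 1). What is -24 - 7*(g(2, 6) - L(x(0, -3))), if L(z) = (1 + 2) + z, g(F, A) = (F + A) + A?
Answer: -181/2 ≈ -90.500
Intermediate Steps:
x(Y, P) = -3/(1 + P + Y) (x(Y, P) = -3/((P + Y) + 1) = -3/(1 + P + Y))
g(F, A) = F + 2*A (g(F, A) = (A + F) + A = F + 2*A)
L(z) = 3 + z
-24 - 7*(g(2, 6) - L(x(0, -3))) = -24 - 7*((2 + 2*6) - (3 - 3/(1 - 3 + 0))) = -24 - 7*((2 + 12) - (3 - 3/(-2))) = -24 - 7*(14 - (3 - 3*(-1/2))) = -24 - 7*(14 - (3 + 3/2)) = -24 - 7*(14 - 1*9/2) = -24 - 7*(14 - 9/2) = -24 - 7*19/2 = -24 - 133/2 = -181/2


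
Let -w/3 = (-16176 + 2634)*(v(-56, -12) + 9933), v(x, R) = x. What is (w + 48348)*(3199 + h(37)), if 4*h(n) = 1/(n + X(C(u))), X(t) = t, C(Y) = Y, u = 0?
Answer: 95001031295775/74 ≈ 1.2838e+12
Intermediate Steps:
h(n) = 1/(4*n) (h(n) = 1/(4*(n + 0)) = 1/(4*n))
w = 401263002 (w = -3*(-16176 + 2634)*(-56 + 9933) = -(-40626)*9877 = -3*(-133754334) = 401263002)
(w + 48348)*(3199 + h(37)) = (401263002 + 48348)*(3199 + (¼)/37) = 401311350*(3199 + (¼)*(1/37)) = 401311350*(3199 + 1/148) = 401311350*(473453/148) = 95001031295775/74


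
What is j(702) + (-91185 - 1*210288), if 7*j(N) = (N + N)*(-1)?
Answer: -2111715/7 ≈ -3.0167e+5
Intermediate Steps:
j(N) = -2*N/7 (j(N) = ((N + N)*(-1))/7 = ((2*N)*(-1))/7 = (-2*N)/7 = -2*N/7)
j(702) + (-91185 - 1*210288) = -2/7*702 + (-91185 - 1*210288) = -1404/7 + (-91185 - 210288) = -1404/7 - 301473 = -2111715/7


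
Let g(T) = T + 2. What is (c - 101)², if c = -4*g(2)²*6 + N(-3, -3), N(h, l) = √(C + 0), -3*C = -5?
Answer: (1455 - √15)²/9 ≈ 2.3397e+5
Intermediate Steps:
g(T) = 2 + T
C = 5/3 (C = -⅓*(-5) = 5/3 ≈ 1.6667)
N(h, l) = √15/3 (N(h, l) = √(5/3 + 0) = √(5/3) = √15/3)
c = -384 + √15/3 (c = -4*(2 + 2)²*6 + √15/3 = -4*4²*6 + √15/3 = -64*6 + √15/3 = -4*96 + √15/3 = -384 + √15/3 ≈ -382.71)
(c - 101)² = ((-384 + √15/3) - 101)² = (-485 + √15/3)²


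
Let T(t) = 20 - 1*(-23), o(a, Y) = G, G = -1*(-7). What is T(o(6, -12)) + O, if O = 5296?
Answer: 5339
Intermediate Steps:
G = 7
o(a, Y) = 7
T(t) = 43 (T(t) = 20 + 23 = 43)
T(o(6, -12)) + O = 43 + 5296 = 5339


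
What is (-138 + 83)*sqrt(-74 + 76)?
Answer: -55*sqrt(2) ≈ -77.782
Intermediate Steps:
(-138 + 83)*sqrt(-74 + 76) = -55*sqrt(2)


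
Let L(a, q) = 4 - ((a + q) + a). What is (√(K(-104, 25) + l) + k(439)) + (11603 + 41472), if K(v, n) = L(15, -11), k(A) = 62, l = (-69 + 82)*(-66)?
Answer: 53137 + 3*I*√97 ≈ 53137.0 + 29.547*I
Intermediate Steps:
l = -858 (l = 13*(-66) = -858)
L(a, q) = 4 - q - 2*a (L(a, q) = 4 - (q + 2*a) = 4 + (-q - 2*a) = 4 - q - 2*a)
K(v, n) = -15 (K(v, n) = 4 - 1*(-11) - 2*15 = 4 + 11 - 30 = -15)
(√(K(-104, 25) + l) + k(439)) + (11603 + 41472) = (√(-15 - 858) + 62) + (11603 + 41472) = (√(-873) + 62) + 53075 = (3*I*√97 + 62) + 53075 = (62 + 3*I*√97) + 53075 = 53137 + 3*I*√97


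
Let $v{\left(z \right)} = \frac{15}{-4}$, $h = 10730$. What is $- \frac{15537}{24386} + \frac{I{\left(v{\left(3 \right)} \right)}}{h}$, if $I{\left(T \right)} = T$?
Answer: $- \frac{66721383}{104664712} \approx -0.63748$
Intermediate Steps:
$v{\left(z \right)} = - \frac{15}{4}$ ($v{\left(z \right)} = 15 \left(- \frac{1}{4}\right) = - \frac{15}{4}$)
$- \frac{15537}{24386} + \frac{I{\left(v{\left(3 \right)} \right)}}{h} = - \frac{15537}{24386} - \frac{15}{4 \cdot 10730} = \left(-15537\right) \frac{1}{24386} - \frac{3}{8584} = - \frac{15537}{24386} - \frac{3}{8584} = - \frac{66721383}{104664712}$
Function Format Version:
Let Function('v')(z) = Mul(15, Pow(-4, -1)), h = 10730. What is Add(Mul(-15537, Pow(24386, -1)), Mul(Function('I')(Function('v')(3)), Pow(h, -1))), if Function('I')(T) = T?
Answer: Rational(-66721383, 104664712) ≈ -0.63748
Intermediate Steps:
Function('v')(z) = Rational(-15, 4) (Function('v')(z) = Mul(15, Rational(-1, 4)) = Rational(-15, 4))
Add(Mul(-15537, Pow(24386, -1)), Mul(Function('I')(Function('v')(3)), Pow(h, -1))) = Add(Mul(-15537, Pow(24386, -1)), Mul(Rational(-15, 4), Pow(10730, -1))) = Add(Mul(-15537, Rational(1, 24386)), Mul(Rational(-15, 4), Rational(1, 10730))) = Add(Rational(-15537, 24386), Rational(-3, 8584)) = Rational(-66721383, 104664712)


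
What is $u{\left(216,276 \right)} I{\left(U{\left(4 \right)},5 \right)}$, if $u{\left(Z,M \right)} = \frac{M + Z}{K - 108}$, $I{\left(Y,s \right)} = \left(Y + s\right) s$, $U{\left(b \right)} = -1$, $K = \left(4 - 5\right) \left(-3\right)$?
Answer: $- \frac{656}{7} \approx -93.714$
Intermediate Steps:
$K = 3$ ($K = \left(-1\right) \left(-3\right) = 3$)
$I{\left(Y,s \right)} = s \left(Y + s\right)$
$u{\left(Z,M \right)} = - \frac{M}{105} - \frac{Z}{105}$ ($u{\left(Z,M \right)} = \frac{M + Z}{3 - 108} = \frac{M + Z}{-105} = \left(M + Z\right) \left(- \frac{1}{105}\right) = - \frac{M}{105} - \frac{Z}{105}$)
$u{\left(216,276 \right)} I{\left(U{\left(4 \right)},5 \right)} = \left(\left(- \frac{1}{105}\right) 276 - \frac{72}{35}\right) 5 \left(-1 + 5\right) = \left(- \frac{92}{35} - \frac{72}{35}\right) 5 \cdot 4 = \left(- \frac{164}{35}\right) 20 = - \frac{656}{7}$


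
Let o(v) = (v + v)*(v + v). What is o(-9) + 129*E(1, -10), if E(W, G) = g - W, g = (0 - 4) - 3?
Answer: -708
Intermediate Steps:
o(v) = 4*v**2 (o(v) = (2*v)*(2*v) = 4*v**2)
g = -7 (g = -4 - 3 = -7)
E(W, G) = -7 - W
o(-9) + 129*E(1, -10) = 4*(-9)**2 + 129*(-7 - 1*1) = 4*81 + 129*(-7 - 1) = 324 + 129*(-8) = 324 - 1032 = -708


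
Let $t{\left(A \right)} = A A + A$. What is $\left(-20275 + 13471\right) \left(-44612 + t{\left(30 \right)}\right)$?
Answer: $297212328$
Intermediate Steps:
$t{\left(A \right)} = A + A^{2}$ ($t{\left(A \right)} = A^{2} + A = A + A^{2}$)
$\left(-20275 + 13471\right) \left(-44612 + t{\left(30 \right)}\right) = \left(-20275 + 13471\right) \left(-44612 + 30 \left(1 + 30\right)\right) = - 6804 \left(-44612 + 30 \cdot 31\right) = - 6804 \left(-44612 + 930\right) = \left(-6804\right) \left(-43682\right) = 297212328$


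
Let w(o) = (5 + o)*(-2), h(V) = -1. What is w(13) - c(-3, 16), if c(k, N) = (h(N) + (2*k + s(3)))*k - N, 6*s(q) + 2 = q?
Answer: -81/2 ≈ -40.500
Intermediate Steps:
s(q) = -⅓ + q/6
w(o) = -10 - 2*o
c(k, N) = -N + k*(-⅚ + 2*k) (c(k, N) = (-1 + (2*k + (-⅓ + (⅙)*3)))*k - N = (-1 + (2*k + (-⅓ + ½)))*k - N = (-1 + (2*k + ⅙))*k - N = (-1 + (⅙ + 2*k))*k - N = (-⅚ + 2*k)*k - N = k*(-⅚ + 2*k) - N = -N + k*(-⅚ + 2*k))
w(13) - c(-3, 16) = (-10 - 2*13) - (-1*16 + 2*(-3)² - ⅚*(-3)) = (-10 - 26) - (-16 + 2*9 + 5/2) = -36 - (-16 + 18 + 5/2) = -36 - 1*9/2 = -36 - 9/2 = -81/2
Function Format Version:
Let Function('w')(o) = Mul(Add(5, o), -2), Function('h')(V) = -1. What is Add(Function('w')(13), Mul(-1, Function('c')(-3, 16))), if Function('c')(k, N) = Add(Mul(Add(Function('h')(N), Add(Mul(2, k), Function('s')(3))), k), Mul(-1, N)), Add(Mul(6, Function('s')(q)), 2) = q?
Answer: Rational(-81, 2) ≈ -40.500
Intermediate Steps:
Function('s')(q) = Add(Rational(-1, 3), Mul(Rational(1, 6), q))
Function('w')(o) = Add(-10, Mul(-2, o))
Function('c')(k, N) = Add(Mul(-1, N), Mul(k, Add(Rational(-5, 6), Mul(2, k)))) (Function('c')(k, N) = Add(Mul(Add(-1, Add(Mul(2, k), Add(Rational(-1, 3), Mul(Rational(1, 6), 3)))), k), Mul(-1, N)) = Add(Mul(Add(-1, Add(Mul(2, k), Add(Rational(-1, 3), Rational(1, 2)))), k), Mul(-1, N)) = Add(Mul(Add(-1, Add(Mul(2, k), Rational(1, 6))), k), Mul(-1, N)) = Add(Mul(Add(-1, Add(Rational(1, 6), Mul(2, k))), k), Mul(-1, N)) = Add(Mul(Add(Rational(-5, 6), Mul(2, k)), k), Mul(-1, N)) = Add(Mul(k, Add(Rational(-5, 6), Mul(2, k))), Mul(-1, N)) = Add(Mul(-1, N), Mul(k, Add(Rational(-5, 6), Mul(2, k)))))
Add(Function('w')(13), Mul(-1, Function('c')(-3, 16))) = Add(Add(-10, Mul(-2, 13)), Mul(-1, Add(Mul(-1, 16), Mul(2, Pow(-3, 2)), Mul(Rational(-5, 6), -3)))) = Add(Add(-10, -26), Mul(-1, Add(-16, Mul(2, 9), Rational(5, 2)))) = Add(-36, Mul(-1, Add(-16, 18, Rational(5, 2)))) = Add(-36, Mul(-1, Rational(9, 2))) = Add(-36, Rational(-9, 2)) = Rational(-81, 2)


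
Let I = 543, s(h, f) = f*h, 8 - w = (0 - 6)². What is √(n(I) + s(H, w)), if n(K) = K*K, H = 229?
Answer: √288437 ≈ 537.06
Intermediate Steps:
w = -28 (w = 8 - (0 - 6)² = 8 - 1*(-6)² = 8 - 1*36 = 8 - 36 = -28)
n(K) = K²
√(n(I) + s(H, w)) = √(543² - 28*229) = √(294849 - 6412) = √288437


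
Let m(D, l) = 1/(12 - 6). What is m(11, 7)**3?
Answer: 1/216 ≈ 0.0046296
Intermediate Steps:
m(D, l) = 1/6
m(11, 7)**3 = (1/6)**3 = 1/216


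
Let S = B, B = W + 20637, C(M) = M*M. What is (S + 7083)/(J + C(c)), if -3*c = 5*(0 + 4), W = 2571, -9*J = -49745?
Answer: 90873/16715 ≈ 5.4366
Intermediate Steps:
J = 49745/9 (J = -1/9*(-49745) = 49745/9 ≈ 5527.2)
c = -20/3 (c = -5*(0 + 4)/3 = -5*4/3 = -1/3*20 = -20/3 ≈ -6.6667)
C(M) = M**2
B = 23208 (B = 2571 + 20637 = 23208)
S = 23208
(S + 7083)/(J + C(c)) = (23208 + 7083)/(49745/9 + (-20/3)**2) = 30291/(49745/9 + 400/9) = 30291/(16715/3) = 30291*(3/16715) = 90873/16715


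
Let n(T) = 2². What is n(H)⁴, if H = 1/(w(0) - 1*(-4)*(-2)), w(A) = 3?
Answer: 256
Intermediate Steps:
H = -⅕ (H = 1/(3 - 1*(-4)*(-2)) = 1/(3 + 4*(-2)) = 1/(3 - 8) = 1/(-5) = -⅕ ≈ -0.20000)
n(T) = 4
n(H)⁴ = 4⁴ = 256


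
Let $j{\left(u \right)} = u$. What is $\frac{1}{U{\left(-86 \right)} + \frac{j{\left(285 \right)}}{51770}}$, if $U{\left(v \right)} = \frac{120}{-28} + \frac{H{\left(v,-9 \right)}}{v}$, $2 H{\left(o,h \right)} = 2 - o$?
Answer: $- \frac{3116554}{14934019} \approx -0.20869$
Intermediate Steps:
$H{\left(o,h \right)} = 1 - \frac{o}{2}$ ($H{\left(o,h \right)} = \frac{2 - o}{2} = 1 - \frac{o}{2}$)
$U{\left(v \right)} = - \frac{30}{7} + \frac{1 - \frac{v}{2}}{v}$ ($U{\left(v \right)} = \frac{120}{-28} + \frac{1 - \frac{v}{2}}{v} = 120 \left(- \frac{1}{28}\right) + \frac{1 - \frac{v}{2}}{v} = - \frac{30}{7} + \frac{1 - \frac{v}{2}}{v}$)
$\frac{1}{U{\left(-86 \right)} + \frac{j{\left(285 \right)}}{51770}} = \frac{1}{\left(- \frac{67}{14} + \frac{1}{-86}\right) + \frac{285}{51770}} = \frac{1}{\left(- \frac{67}{14} - \frac{1}{86}\right) + 285 \cdot \frac{1}{51770}} = \frac{1}{- \frac{1444}{301} + \frac{57}{10354}} = \frac{1}{- \frac{14934019}{3116554}} = - \frac{3116554}{14934019}$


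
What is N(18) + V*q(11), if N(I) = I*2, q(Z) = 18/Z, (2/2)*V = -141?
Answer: -2142/11 ≈ -194.73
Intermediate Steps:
V = -141
N(I) = 2*I
N(18) + V*q(11) = 2*18 - 2538/11 = 36 - 2538/11 = -2142/11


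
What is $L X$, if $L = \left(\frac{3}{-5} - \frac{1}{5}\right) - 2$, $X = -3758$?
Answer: $\frac{52612}{5} \approx 10522.0$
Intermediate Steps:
$L = - \frac{14}{5}$ ($L = \left(3 \left(- \frac{1}{5}\right) - \frac{1}{5}\right) - 2 = \left(- \frac{3}{5} - \frac{1}{5}\right) - 2 = - \frac{4}{5} - 2 = - \frac{14}{5} \approx -2.8$)
$L X = \left(- \frac{14}{5}\right) \left(-3758\right) = \frac{52612}{5}$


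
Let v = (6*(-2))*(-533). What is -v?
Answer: -6396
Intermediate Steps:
v = 6396 (v = -12*(-533) = 6396)
-v = -1*6396 = -6396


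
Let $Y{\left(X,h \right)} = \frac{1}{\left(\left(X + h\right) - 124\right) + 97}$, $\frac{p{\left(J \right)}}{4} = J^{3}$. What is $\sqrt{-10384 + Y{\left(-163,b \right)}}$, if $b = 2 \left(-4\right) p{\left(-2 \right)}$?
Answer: $\frac{i \sqrt{45232638}}{66} \approx 101.9 i$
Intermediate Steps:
$p{\left(J \right)} = 4 J^{3}$
$b = 256$ ($b = 2 \left(-4\right) 4 \left(-2\right)^{3} = - 8 \cdot 4 \left(-8\right) = \left(-8\right) \left(-32\right) = 256$)
$Y{\left(X,h \right)} = \frac{1}{-27 + X + h}$ ($Y{\left(X,h \right)} = \frac{1}{\left(-124 + X + h\right) + 97} = \frac{1}{-27 + X + h}$)
$\sqrt{-10384 + Y{\left(-163,b \right)}} = \sqrt{-10384 + \frac{1}{-27 - 163 + 256}} = \sqrt{-10384 + \frac{1}{66}} = \sqrt{- \frac{685343}{66}} = \frac{i \sqrt{45232638}}{66}$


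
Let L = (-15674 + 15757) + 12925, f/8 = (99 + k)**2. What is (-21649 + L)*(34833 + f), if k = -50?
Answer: -466968281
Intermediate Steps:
f = 19208 (f = 8*(99 - 50)**2 = 8*49**2 = 8*2401 = 19208)
L = 13008 (L = 83 + 12925 = 13008)
(-21649 + L)*(34833 + f) = (-21649 + 13008)*(34833 + 19208) = -8641*54041 = -466968281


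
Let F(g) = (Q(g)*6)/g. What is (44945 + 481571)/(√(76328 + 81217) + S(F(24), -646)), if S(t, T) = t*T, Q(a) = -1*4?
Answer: 340129336/259771 - 4738644*√1945/259771 ≈ 504.85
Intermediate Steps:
Q(a) = -4
F(g) = -24/g (F(g) = (-4*6)/g = -24/g)
S(t, T) = T*t
(44945 + 481571)/(√(76328 + 81217) + S(F(24), -646)) = (44945 + 481571)/(√(76328 + 81217) - (-15504)/24) = 526516/(√157545 - (-15504)/24) = 526516/(9*√1945 - 646*(-1)) = 526516/(9*√1945 + 646) = 526516/(646 + 9*√1945)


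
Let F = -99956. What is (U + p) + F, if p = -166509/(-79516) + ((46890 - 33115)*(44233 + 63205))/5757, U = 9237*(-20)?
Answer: -665525344181/24093348 ≈ -27623.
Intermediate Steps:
U = -184740
p = 6193754458027/24093348 (p = -166509*(-1/79516) + (13775*107438)*(1/5757) = 166509/79516 + 1479958450*(1/5757) = 166509/79516 + 77892550/303 = 6193754458027/24093348 ≈ 2.5707e+5)
(U + p) + F = (-184740 + 6193754458027/24093348) - 99956 = 1742749348507/24093348 - 99956 = -665525344181/24093348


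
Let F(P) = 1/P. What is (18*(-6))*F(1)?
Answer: -108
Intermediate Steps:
(18*(-6))*F(1) = (18*(-6))/1 = -108*1 = -108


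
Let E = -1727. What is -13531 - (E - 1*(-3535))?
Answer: -15339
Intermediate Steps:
-13531 - (E - 1*(-3535)) = -13531 - (-1727 - 1*(-3535)) = -13531 - (-1727 + 3535) = -13531 - 1*1808 = -13531 - 1808 = -15339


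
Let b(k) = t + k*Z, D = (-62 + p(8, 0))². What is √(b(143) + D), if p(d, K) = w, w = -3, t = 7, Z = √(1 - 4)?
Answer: √(4232 + 143*I*√3) ≈ 65.082 + 1.903*I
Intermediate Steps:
Z = I*√3 (Z = √(-3) = I*√3 ≈ 1.732*I)
p(d, K) = -3
D = 4225 (D = (-62 - 3)² = (-65)² = 4225)
b(k) = 7 + I*k*√3 (b(k) = 7 + k*(I*√3) = 7 + I*k*√3)
√(b(143) + D) = √((7 + I*143*√3) + 4225) = √((7 + 143*I*√3) + 4225) = √(4232 + 143*I*√3)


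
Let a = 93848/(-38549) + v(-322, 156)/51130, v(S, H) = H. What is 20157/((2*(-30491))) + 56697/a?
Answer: -851857245772047444/36531530816659 ≈ -23318.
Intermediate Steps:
a = -2396217298/985505185 (a = 93848/(-38549) + 156/51130 = 93848*(-1/38549) + 156*(1/51130) = -93848/38549 + 78/25565 = -2396217298/985505185 ≈ -2.4315)
20157/((2*(-30491))) + 56697/a = 20157/((2*(-30491))) + 56697/(-2396217298/985505185) = 20157/(-60982) + 56697*(-985505185/2396217298) = 20157*(-1/60982) - 55875187473945/2396217298 = -20157/60982 - 55875187473945/2396217298 = -851857245772047444/36531530816659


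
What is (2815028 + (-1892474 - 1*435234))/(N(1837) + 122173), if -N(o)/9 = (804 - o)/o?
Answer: 447603420/112220549 ≈ 3.9886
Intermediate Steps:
N(o) = -9*(804 - o)/o
(2815028 + (-1892474 - 1*435234))/(N(1837) + 122173) = (2815028 + (-1892474 - 1*435234))/((9 - 7236/1837) + 122173) = (2815028 + (-1892474 - 435234))/((9 - 7236*1/1837) + 122173) = (2815028 - 2327708)/((9 - 7236/1837) + 122173) = 487320/(9297/1837 + 122173) = 487320/(224441098/1837) = 487320*(1837/224441098) = 447603420/112220549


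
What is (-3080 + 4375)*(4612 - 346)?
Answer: 5524470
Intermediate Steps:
(-3080 + 4375)*(4612 - 346) = 1295*4266 = 5524470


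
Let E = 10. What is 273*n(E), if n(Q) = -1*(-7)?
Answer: 1911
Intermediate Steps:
n(Q) = 7
273*n(E) = 273*7 = 1911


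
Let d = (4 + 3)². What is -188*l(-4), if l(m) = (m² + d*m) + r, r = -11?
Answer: 35908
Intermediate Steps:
d = 49 (d = 7² = 49)
l(m) = -11 + m² + 49*m (l(m) = (m² + 49*m) - 11 = -11 + m² + 49*m)
-188*l(-4) = -188*(-11 + (-4)² + 49*(-4)) = -188*(-11 + 16 - 196) = -188*(-191) = 35908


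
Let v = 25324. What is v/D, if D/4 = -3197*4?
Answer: -6331/12788 ≈ -0.49507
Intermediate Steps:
D = -51152 (D = 4*(-3197*4) = 4*(-12788) = -51152)
v/D = 25324/(-51152) = 25324*(-1/51152) = -6331/12788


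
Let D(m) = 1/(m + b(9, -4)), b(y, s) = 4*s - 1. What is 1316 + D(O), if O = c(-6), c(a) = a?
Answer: 30267/23 ≈ 1316.0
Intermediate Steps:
O = -6
b(y, s) = -1 + 4*s
D(m) = 1/(-17 + m) (D(m) = 1/(m + (-1 + 4*(-4))) = 1/(m + (-1 - 16)) = 1/(m - 17) = 1/(-17 + m))
1316 + D(O) = 1316 + 1/(-17 - 6) = 1316 + 1/(-23) = 1316 - 1/23 = 30267/23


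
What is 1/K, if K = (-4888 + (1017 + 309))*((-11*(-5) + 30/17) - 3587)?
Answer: 17/213769868 ≈ 7.9525e-8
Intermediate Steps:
K = 213769868/17 (K = (-4888 + 1326)*((55 + 30*(1/17)) - 3587) = -3562*((55 + 30/17) - 3587) = -3562*(965/17 - 3587) = -3562*(-60014/17) = 213769868/17 ≈ 1.2575e+7)
1/K = 1/(213769868/17) = 17/213769868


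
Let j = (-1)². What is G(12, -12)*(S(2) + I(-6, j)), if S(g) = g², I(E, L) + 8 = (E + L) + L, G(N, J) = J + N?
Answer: 0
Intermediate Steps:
j = 1
I(E, L) = -8 + E + 2*L (I(E, L) = -8 + ((E + L) + L) = -8 + (E + 2*L) = -8 + E + 2*L)
G(12, -12)*(S(2) + I(-6, j)) = (-12 + 12)*(2² + (-8 - 6 + 2*1)) = 0*(4 + (-8 - 6 + 2)) = 0*(4 - 12) = 0*(-8) = 0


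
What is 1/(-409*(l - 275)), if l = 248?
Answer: 1/11043 ≈ 9.0555e-5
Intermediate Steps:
1/(-409*(l - 275)) = 1/(-409*(248 - 275)) = 1/(-409*(-27)) = 1/11043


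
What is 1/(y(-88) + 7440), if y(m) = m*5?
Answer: 1/7000 ≈ 0.00014286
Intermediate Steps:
y(m) = 5*m
1/(y(-88) + 7440) = 1/(5*(-88) + 7440) = 1/(-440 + 7440) = 1/7000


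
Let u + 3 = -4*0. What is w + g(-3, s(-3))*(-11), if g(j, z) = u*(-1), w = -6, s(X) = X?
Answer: -39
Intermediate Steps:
u = -3 (u = -3 - 4*0 = -3 + 0 = -3)
g(j, z) = 3 (g(j, z) = -3*(-1) = 3)
w + g(-3, s(-3))*(-11) = -6 + 3*(-11) = -6 - 33 = -39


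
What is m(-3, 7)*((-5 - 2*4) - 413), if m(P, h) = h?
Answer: -2982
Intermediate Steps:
m(-3, 7)*((-5 - 2*4) - 413) = 7*((-5 - 2*4) - 413) = 7*((-5 - 8) - 413) = 7*(-13 - 413) = 7*(-426) = -2982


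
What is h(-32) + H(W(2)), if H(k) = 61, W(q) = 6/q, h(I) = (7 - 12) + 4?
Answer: 60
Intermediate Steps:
h(I) = -1 (h(I) = -5 + 4 = -1)
h(-32) + H(W(2)) = -1 + 61 = 60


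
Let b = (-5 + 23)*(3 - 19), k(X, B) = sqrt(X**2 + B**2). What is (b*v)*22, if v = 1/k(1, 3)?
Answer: -3168*sqrt(10)/5 ≈ -2003.6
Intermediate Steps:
k(X, B) = sqrt(B**2 + X**2)
v = sqrt(10)/10 (v = 1/(sqrt(3**2 + 1**2)) = 1/(sqrt(9 + 1)) = 1/(sqrt(10)) = sqrt(10)/10 ≈ 0.31623)
b = -288 (b = 18*(-16) = -288)
(b*v)*22 = -144*sqrt(10)/5*22 = -3168*sqrt(10)/5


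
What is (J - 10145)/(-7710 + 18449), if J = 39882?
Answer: 29737/10739 ≈ 2.7691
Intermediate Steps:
(J - 10145)/(-7710 + 18449) = (39882 - 10145)/(-7710 + 18449) = 29737/10739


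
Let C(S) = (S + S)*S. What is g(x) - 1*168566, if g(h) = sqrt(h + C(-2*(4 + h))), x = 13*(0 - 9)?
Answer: -168566 + sqrt(102035) ≈ -1.6825e+5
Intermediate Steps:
C(S) = 2*S**2 (C(S) = (2*S)*S = 2*S**2)
x = -117 (x = 13*(-9) = -117)
g(h) = sqrt(h + 2*(-8 - 2*h)**2) (g(h) = sqrt(h + 2*(-2*(4 + h))**2) = sqrt(h + 2*(-8 - 2*h)**2))
g(x) - 1*168566 = sqrt(-117 + 8*(4 - 117)**2) - 1*168566 = sqrt(-117 + 8*(-113)**2) - 168566 = sqrt(-117 + 8*12769) - 168566 = sqrt(-117 + 102152) - 168566 = sqrt(102035) - 168566 = -168566 + sqrt(102035)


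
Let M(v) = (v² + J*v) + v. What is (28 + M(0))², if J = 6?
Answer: 784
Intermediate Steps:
M(v) = v² + 7*v (M(v) = (v² + 6*v) + v = v² + 7*v)
(28 + M(0))² = (28 + 0*(7 + 0))² = (28 + 0*7)² = (28 + 0)² = 28² = 784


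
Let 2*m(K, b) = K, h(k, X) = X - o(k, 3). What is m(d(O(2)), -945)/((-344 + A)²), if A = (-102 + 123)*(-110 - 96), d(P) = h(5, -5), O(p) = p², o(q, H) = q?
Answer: -1/4361780 ≈ -2.2926e-7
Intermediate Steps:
h(k, X) = X - k
d(P) = -10 (d(P) = -5 - 1*5 = -5 - 5 = -10)
m(K, b) = K/2
A = -4326 (A = 21*(-206) = -4326)
m(d(O(2)), -945)/((-344 + A)²) = ((½)*(-10))/((-344 - 4326)²) = -5/((-4670)²) = -5/21808900 = -5*1/21808900 = -1/4361780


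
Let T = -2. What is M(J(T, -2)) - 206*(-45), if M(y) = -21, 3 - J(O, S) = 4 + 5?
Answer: 9249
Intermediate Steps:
J(O, S) = -6 (J(O, S) = 3 - (4 + 5) = 3 - 1*9 = 3 - 9 = -6)
M(J(T, -2)) - 206*(-45) = -21 - 206*(-45) = -21 + 9270 = 9249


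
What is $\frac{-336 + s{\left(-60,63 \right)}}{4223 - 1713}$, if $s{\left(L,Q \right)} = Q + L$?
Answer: $- \frac{333}{2510} \approx -0.13267$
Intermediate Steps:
$s{\left(L,Q \right)} = L + Q$
$\frac{-336 + s{\left(-60,63 \right)}}{4223 - 1713} = \frac{-336 + \left(-60 + 63\right)}{4223 - 1713} = \frac{-336 + 3}{2510} = \left(-333\right) \frac{1}{2510} = - \frac{333}{2510}$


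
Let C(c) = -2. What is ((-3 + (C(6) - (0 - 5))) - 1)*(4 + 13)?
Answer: -17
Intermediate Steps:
((-3 + (C(6) - (0 - 5))) - 1)*(4 + 13) = ((-3 + (-2 - (0 - 5))) - 1)*(4 + 13) = ((-3 + (-2 - 1*(-5))) - 1)*17 = ((-3 + (-2 + 5)) - 1)*17 = ((-3 + 3) - 1)*17 = (0 - 1)*17 = -1*17 = -17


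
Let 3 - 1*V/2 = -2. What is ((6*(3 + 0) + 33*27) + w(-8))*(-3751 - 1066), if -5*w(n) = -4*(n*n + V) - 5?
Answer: -23343182/5 ≈ -4.6686e+6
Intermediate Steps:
V = 10 (V = 6 - 2*(-2) = 6 + 4 = 10)
w(n) = 9 + 4*n²/5 (w(n) = -(-4*(n*n + 10) - 5)/5 = -(-4*(n² + 10) - 5)/5 = -(-4*(10 + n²) - 5)/5 = -((-40 - 4*n²) - 5)/5 = -(-45 - 4*n²)/5 = 9 + 4*n²/5)
((6*(3 + 0) + 33*27) + w(-8))*(-3751 - 1066) = ((6*(3 + 0) + 33*27) + (9 + (⅘)*(-8)²))*(-3751 - 1066) = ((6*3 + 891) + (9 + (⅘)*64))*(-4817) = ((18 + 891) + (9 + 256/5))*(-4817) = (909 + 301/5)*(-4817) = (4846/5)*(-4817) = -23343182/5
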